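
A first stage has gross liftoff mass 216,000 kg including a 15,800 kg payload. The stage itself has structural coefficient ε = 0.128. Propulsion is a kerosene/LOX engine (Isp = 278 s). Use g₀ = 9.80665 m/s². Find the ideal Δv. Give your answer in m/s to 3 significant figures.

Stage wet mass = m₀ − payload = 216,000 − 15,800 = 200,200 kg.
Stage dry mass = ε × stage wet mass = 0.128 × 200,200 = 25,625.6 kg.
Burnout mass m_f = stage dry + payload = 25,625.6 + 15,800 = 41,425.6 kg.
v_e = Isp · g₀ = 278 × 9.80665 = 2726.2 m/s.
Using Δv = v_e ln(m₀/m_f): Δv = v_e · ln(216,000/41,425.6) = 2726.2 × ln(5.214) = 2726.2 × 1.6514 ≈ 4502 m/s.

Δv ≈ 4500 m/s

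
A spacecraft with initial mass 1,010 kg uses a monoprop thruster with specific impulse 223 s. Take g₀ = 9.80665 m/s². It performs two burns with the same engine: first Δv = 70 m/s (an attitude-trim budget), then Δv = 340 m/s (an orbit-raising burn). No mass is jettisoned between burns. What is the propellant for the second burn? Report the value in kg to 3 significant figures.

propellant for the second burn ≈ 141 kg

v_e = Isp · g₀ = 223 × 9.80665 = 2186.9 m/s.
After the first burn: m = 1010 × exp(−70/2186.9) = 1010 × 0.96850 = 978.185 kg.
After the second burn: m = 978.185 × exp(−340/2186.9) = 978.185 × 0.85601 = 837.336 kg.
Second-burn propellant = 978.185 − 837.336 = 140.849 kg.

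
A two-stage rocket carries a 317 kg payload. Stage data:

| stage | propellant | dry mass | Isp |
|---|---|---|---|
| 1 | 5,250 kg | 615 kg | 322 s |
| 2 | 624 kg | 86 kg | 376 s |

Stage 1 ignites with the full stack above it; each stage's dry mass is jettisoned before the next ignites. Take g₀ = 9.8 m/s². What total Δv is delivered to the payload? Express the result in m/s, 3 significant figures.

Ignition mass of stage 1 = 5,250+615 + 624+86 + 317 = 6,892 kg.
Stage 1: m₀ = 6,892 kg, m_f = 6,892 − 5,250 = 1,642 kg; Δv = 322×9.8×ln(4.197) = 3155.6×1.4344 ≈ 4527 m/s.
Stage 2: m₀ = 1,027 kg, m_f = 1,027 − 624 = 403 kg; Δv = 376×9.8×ln(2.548) = 3684.8×0.9355 ≈ 3447 m/s.
Total Δv = 4527 + 3447 = 7974 m/s.

Δv ≈ 7970 m/s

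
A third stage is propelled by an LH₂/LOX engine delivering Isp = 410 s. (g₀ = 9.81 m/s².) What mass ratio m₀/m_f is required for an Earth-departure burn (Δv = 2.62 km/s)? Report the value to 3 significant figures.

mass ratio ≈ 1.92

v_e = Isp · g₀ = 410 × 9.81 = 4022.1 m/s.
By the Tsiolkovsky rocket equation, m₀/m_f = exp(Δv / v_e) = exp(2620 / 4022.1) = exp(0.6514) = 1.9182.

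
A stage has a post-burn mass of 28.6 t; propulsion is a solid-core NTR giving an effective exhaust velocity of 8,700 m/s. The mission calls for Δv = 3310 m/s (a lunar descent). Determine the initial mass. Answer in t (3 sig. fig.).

initial mass ≈ 41.8 t

Using Δv = v_e ln(m₀/m_f): m₀/m_f = exp(Δv / v_e) = exp(3310 / 8700.0) = exp(0.3805) = 1.4630.
m₀ = m_f × 1.4630 = 28.6 × 1.4630 = 41.8418 t.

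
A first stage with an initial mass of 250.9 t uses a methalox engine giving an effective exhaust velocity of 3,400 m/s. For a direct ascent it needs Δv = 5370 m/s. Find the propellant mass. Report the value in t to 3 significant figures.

m₀/m_f = exp(Δv / v_e) = exp(5370 / 3400.0) = exp(1.5794) = 4.8521.
m_f = 250.9 / 4.8521 = 51.7096 t, so propellant = m₀ − m_f = 250.9 − 51.7096 = 199.1904 t.

propellant mass ≈ 199 t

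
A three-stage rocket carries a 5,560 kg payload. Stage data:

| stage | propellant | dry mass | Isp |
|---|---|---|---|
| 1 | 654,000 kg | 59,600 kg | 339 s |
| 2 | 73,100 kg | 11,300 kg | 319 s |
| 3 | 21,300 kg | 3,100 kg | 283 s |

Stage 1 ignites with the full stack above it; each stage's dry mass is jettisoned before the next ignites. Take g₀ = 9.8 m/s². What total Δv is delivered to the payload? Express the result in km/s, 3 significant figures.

Δv ≈ 11.8 km/s

Ignition mass of stage 1 = 654,000+59,600 + 73,100+11,300 + 21,300+3,100 + 5,560 = 827,960 kg.
Stage 1: m₀ = 827,960 kg, m_f = 827,960 − 654,000 = 173,960 kg; Δv = 339×9.8×ln(4.759) = 3322.2×1.5601 ≈ 5183 m/s.
Stage 2: m₀ = 114,360 kg, m_f = 114,360 − 73,100 = 41,260 kg; Δv = 319×9.8×ln(2.772) = 3126.2×1.0195 ≈ 3187 m/s.
Stage 3: m₀ = 29,960 kg, m_f = 29,960 − 21,300 = 8,660 kg; Δv = 283×9.8×ln(3.46) = 2773.4×1.2411 ≈ 3442 m/s.
Total Δv = 5183 + 3187 + 3442 = 11812 m/s.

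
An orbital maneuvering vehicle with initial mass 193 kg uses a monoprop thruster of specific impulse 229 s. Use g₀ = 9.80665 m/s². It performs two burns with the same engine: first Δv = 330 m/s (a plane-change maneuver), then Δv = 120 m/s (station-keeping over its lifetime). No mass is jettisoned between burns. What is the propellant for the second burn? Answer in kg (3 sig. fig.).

propellant for the second burn ≈ 8.67 kg

v_e = Isp · g₀ = 229 × 9.80665 = 2245.7 m/s.
After the first burn: m = 193 × exp(−330/2245.7) = 193 × 0.86334 = 166.625 kg.
After the second burn: m = 166.625 × exp(−120/2245.7) = 166.625 × 0.94797 = 157.956 kg.
Second-burn propellant = 166.625 − 157.956 = 8.669 kg.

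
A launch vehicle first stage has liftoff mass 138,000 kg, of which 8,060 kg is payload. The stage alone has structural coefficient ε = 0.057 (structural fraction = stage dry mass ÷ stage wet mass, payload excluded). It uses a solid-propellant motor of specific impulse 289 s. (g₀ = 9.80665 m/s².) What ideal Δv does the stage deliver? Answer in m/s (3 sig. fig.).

Stage wet mass = m₀ − payload = 138,000 − 8,060 = 129,940 kg.
Stage dry mass = ε × stage wet mass = 0.057 × 129,940 = 7,406.58 kg.
Burnout mass m_f = stage dry + payload = 7,406.58 + 8,060 = 15,466.58 kg.
v_e = Isp · g₀ = 289 × 9.80665 = 2834.1 m/s.
Δv = v_e · ln(138,000/15,466.58) = 2834.1 × ln(8.922) = 2834.1 × 2.1886 ≈ 6203 m/s.

Δv ≈ 6200 m/s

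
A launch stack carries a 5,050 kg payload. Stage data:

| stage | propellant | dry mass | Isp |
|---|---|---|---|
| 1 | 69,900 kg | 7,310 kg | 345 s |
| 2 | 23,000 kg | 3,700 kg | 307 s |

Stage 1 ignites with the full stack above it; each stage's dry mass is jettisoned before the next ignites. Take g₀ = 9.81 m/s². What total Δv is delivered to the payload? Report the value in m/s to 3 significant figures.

Δv ≈ 7350 m/s

Ignition mass of stage 1 = 69,900+7,310 + 23,000+3,700 + 5,050 = 108,960 kg.
Stage 1: m₀ = 108,960 kg, m_f = 108,960 − 69,900 = 39,060 kg; Δv = 345×9.81×ln(2.79) = 3384.5×1.0259 ≈ 3472 m/s.
Stage 2: m₀ = 31,750 kg, m_f = 31,750 − 23,000 = 8,750 kg; Δv = 307×9.81×ln(3.629) = 3011.7×1.2888 ≈ 3882 m/s.
Total Δv = 3472 + 3882 = 7354 m/s.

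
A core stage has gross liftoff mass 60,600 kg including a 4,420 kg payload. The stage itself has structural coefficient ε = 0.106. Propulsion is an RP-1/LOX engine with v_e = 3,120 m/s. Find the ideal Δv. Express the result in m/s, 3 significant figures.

Δv ≈ 5510 m/s

Stage wet mass = m₀ − payload = 60,600 − 4,420 = 56,180 kg.
Stage dry mass = ε × stage wet mass = 0.106 × 56,180 = 5,955.08 kg.
Burnout mass m_f = stage dry + payload = 5,955.08 + 4,420 = 10,375.08 kg.
From the ideal rocket equation, Δv = v_e · ln(60,600/10,375.08) = 3120.0 × ln(5.841) = 3120.0 × 1.7649 ≈ 5506 m/s.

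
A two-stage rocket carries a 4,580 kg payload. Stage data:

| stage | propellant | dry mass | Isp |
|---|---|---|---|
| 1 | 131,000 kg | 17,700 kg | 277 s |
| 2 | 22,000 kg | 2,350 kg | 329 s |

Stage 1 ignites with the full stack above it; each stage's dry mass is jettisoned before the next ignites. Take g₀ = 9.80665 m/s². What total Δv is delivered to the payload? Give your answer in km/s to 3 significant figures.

Ignition mass of stage 1 = 131,000+17,700 + 22,000+2,350 + 4,580 = 177,630 kg.
Stage 1: m₀ = 177,630 kg, m_f = 177,630 − 131,000 = 46,630 kg; Δv = 277×9.80665×ln(3.809) = 2716.4×1.3375 ≈ 3633 m/s.
Stage 2: m₀ = 28,930 kg, m_f = 28,930 − 22,000 = 6,930 kg; Δv = 329×9.80665×ln(4.175) = 3226.4×1.4290 ≈ 4611 m/s.
Total Δv = 3633 + 4611 = 8244 m/s.

Δv ≈ 8.24 km/s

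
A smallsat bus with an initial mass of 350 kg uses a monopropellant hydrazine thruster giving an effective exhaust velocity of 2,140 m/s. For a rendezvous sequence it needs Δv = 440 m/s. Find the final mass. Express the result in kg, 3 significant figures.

Rocket equation: m₀/m_f = exp(Δv / v_e) = exp(440 / 2140.0) = exp(0.2056) = 1.2283.
m_f = m₀ / 1.2283 = 350 / 1.2283 = 284.947 kg.

final mass ≈ 285 kg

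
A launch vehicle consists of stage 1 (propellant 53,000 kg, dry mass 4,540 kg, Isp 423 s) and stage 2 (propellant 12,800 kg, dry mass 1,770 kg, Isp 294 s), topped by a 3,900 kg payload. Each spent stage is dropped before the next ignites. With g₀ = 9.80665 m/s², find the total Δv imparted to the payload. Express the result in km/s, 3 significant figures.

Ignition mass of stage 1 = 53,000+4,540 + 12,800+1,770 + 3,900 = 76,010 kg.
Stage 1: m₀ = 76,010 kg, m_f = 76,010 − 53,000 = 23,010 kg; Δv = 423×9.80665×ln(3.303) = 4148.2×1.1949 ≈ 4957 m/s.
Stage 2: m₀ = 18,470 kg, m_f = 18,470 − 12,800 = 5,670 kg; Δv = 294×9.80665×ln(3.257) = 2883.2×1.1810 ≈ 3405 m/s.
Total Δv = 4957 + 3405 = 8362 m/s.

Δv ≈ 8.36 km/s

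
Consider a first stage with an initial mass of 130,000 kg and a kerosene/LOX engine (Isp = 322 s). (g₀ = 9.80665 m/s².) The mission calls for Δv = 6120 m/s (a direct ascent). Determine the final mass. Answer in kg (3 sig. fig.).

v_e = Isp · g₀ = 322 × 9.80665 = 3157.7 m/s.
m₀/m_f = exp(Δv / v_e) = exp(6120 / 3157.7) = exp(1.9381) = 6.9455.
m_f = m₀ / 6.9455 = 130,000 / 6.9455 = 18,717.2 kg.

final mass ≈ 18700 kg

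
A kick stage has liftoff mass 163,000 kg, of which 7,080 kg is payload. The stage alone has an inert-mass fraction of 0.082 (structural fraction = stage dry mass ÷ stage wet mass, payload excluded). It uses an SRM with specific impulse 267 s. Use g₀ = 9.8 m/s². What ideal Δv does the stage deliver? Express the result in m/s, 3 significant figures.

Δv ≈ 5510 m/s

Stage wet mass = m₀ − payload = 163,000 − 7,080 = 155,920 kg.
Stage dry mass = ε × stage wet mass = 0.082 × 155,920 = 12,785.4 kg.
Burnout mass m_f = stage dry + payload = 12,785.4 + 7,080 = 19,865.4 kg.
v_e = Isp · g₀ = 267 × 9.8 = 2616.6 m/s.
By the Tsiolkovsky rocket equation, Δv = v_e · ln(163,000/19,865.4) = 2616.6 × ln(8.205) = 2616.6 × 2.1048 ≈ 5507 m/s.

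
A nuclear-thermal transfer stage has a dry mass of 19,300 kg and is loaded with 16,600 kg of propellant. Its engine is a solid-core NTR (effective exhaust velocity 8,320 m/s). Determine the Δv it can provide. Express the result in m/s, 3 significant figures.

Δv ≈ 5160 m/s

m₀ = m_dry + m_prop = 19,300 + 16,600 = 35,900 kg.
Δv = v_e · ln(m₀/m_f) = 8320.0 × ln(1.86) = 8320.0 × 0.6206 ≈ 5163.7 m/s.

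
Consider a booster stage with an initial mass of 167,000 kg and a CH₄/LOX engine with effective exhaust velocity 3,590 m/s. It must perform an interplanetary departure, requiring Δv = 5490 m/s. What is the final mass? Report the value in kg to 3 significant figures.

By the Tsiolkovsky rocket equation, m₀/m_f = exp(Δv / v_e) = exp(5490 / 3590.0) = exp(1.5292) = 4.6147.
m_f = m₀ / 4.6147 = 167,000 / 4.6147 = 36,188.7 kg.

final mass ≈ 36200 kg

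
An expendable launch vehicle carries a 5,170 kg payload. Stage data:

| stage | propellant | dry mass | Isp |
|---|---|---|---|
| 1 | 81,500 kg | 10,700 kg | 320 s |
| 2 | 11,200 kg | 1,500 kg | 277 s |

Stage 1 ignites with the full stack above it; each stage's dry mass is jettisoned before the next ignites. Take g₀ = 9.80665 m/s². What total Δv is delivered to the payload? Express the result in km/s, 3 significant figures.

Ignition mass of stage 1 = 81,500+10,700 + 11,200+1,500 + 5,170 = 110,070 kg.
Stage 1: m₀ = 110,070 kg, m_f = 110,070 − 81,500 = 28,570 kg; Δv = 320×9.80665×ln(3.853) = 3138.1×1.3488 ≈ 4233 m/s.
Stage 2: m₀ = 17,870 kg, m_f = 17,870 − 11,200 = 6,670 kg; Δv = 277×9.80665×ln(2.679) = 2716.4×0.9855 ≈ 2677 m/s.
Total Δv = 4233 + 2677 = 6910 m/s.

Δv ≈ 6.91 km/s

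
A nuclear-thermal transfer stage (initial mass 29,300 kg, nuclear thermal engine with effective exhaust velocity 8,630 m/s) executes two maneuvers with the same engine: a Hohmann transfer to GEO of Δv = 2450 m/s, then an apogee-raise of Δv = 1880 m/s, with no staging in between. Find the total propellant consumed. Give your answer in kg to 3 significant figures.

After the first burn: m = 29300 × exp(−2450/8630.0) = 29300 × 0.75285 = 22,058.5 kg.
After the second burn: m = 22,058.5 × exp(−1880/8630.0) = 22,058.5 × 0.80425 = 17,740.5 kg.
Total propellant = m₀ − m_final = 29300 − 17,740.5 = 11,559.5 kg.

total propellant consumed ≈ 11600 kg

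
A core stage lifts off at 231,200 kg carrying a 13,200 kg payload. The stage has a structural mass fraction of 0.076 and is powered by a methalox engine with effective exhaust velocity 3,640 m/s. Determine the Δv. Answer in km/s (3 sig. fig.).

Δv ≈ 7.46 km/s

Stage wet mass = m₀ − payload = 231,200 − 13,200 = 218,000 kg.
Stage dry mass = ε × stage wet mass = 0.076 × 218,000 = 16,568 kg.
Burnout mass m_f = stage dry + payload = 16,568 + 13,200 = 29,768 kg.
Rocket equation: Δv = v_e · ln(231,200/29,768) = 3640.0 × ln(7.767) = 3640.0 × 2.0498 ≈ 7461 m/s.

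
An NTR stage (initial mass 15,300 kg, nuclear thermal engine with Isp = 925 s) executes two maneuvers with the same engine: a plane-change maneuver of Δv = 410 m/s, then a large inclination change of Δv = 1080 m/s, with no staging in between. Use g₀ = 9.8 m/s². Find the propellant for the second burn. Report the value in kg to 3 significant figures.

v_e = Isp · g₀ = 925 × 9.8 = 9065.0 m/s.
After the first burn: m = 15300 × exp(−410/9065.0) = 15300 × 0.95578 = 14,623.4 kg.
After the second burn: m = 14,623.4 × exp(−1080/9065.0) = 14,623.4 × 0.88768 = 12,980.9 kg.
Second-burn propellant = 14,623.4 − 12,980.9 = 1,642.5 kg.

propellant for the second burn ≈ 1640 kg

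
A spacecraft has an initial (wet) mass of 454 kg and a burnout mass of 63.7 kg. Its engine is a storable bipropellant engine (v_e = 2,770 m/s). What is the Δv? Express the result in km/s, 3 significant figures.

By the Tsiolkovsky rocket equation, Δv = v_e · ln(m₀/m_f) = 2770.0 × ln(7.127) = 2770.0 × 1.9639 ≈ 5440.0 m/s.

Δv ≈ 5.44 km/s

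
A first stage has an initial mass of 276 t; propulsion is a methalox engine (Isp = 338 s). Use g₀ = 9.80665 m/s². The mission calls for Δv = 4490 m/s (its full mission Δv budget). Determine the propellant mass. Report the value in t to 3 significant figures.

v_e = Isp · g₀ = 338 × 9.80665 = 3314.6 m/s.
m₀/m_f = exp(Δv / v_e) = exp(4490 / 3314.6) = exp(1.3546) = 3.8752.
m_f = 276 / 3.8752 = 71.2221 t, so propellant = m₀ − m_f = 276 − 71.2221 = 204.7779 t.

propellant mass ≈ 205 t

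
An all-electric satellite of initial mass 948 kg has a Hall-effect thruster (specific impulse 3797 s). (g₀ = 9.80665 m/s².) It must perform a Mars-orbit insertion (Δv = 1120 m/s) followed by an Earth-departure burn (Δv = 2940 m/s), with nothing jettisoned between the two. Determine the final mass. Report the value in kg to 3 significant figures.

v_e = Isp · g₀ = 3797 × 9.80665 = 37235.9 m/s.
After the first burn: m = 948 × exp(−1120/37235.9) = 948 × 0.97037 = 919.911 kg.
After the second burn: m = 919.911 × exp(−2940/37235.9) = 919.911 × 0.92408 = 850.071 kg.

final mass ≈ 850 kg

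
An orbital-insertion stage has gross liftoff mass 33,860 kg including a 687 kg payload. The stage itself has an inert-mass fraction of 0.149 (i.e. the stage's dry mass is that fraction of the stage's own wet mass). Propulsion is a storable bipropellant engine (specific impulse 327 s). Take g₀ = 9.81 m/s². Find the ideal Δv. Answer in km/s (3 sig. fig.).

Stage wet mass = m₀ − payload = 33,860 − 687 = 33,173 kg.
Stage dry mass = ε × stage wet mass = 0.149 × 33,173 = 4,942.78 kg.
Burnout mass m_f = stage dry + payload = 4,942.78 + 687 = 5,629.78 kg.
v_e = Isp · g₀ = 327 × 9.81 = 3207.9 m/s.
Δv = v_e · ln(33,860/5,629.78) = 3207.9 × ln(6.014) = 3207.9 × 1.7942 ≈ 5755 m/s.

Δv ≈ 5.76 km/s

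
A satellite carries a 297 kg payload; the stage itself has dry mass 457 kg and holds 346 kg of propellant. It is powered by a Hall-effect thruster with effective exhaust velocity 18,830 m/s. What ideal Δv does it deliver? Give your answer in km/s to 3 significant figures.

m₀ = payload + dry + propellant = 297 + 457 + 346 = 1,100 kg.
m_f = payload + dry = 297 + 457 = 754 kg.
Δv = v_e · ln(m₀/m_f) = 18830.0 × ln(1.459) = 18830.0 × 0.3777 ≈ 7111.6 m/s.

Δv ≈ 7.11 km/s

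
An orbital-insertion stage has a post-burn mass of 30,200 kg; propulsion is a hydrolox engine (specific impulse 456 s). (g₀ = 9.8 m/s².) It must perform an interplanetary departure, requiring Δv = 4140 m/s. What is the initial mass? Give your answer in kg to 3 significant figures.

v_e = Isp · g₀ = 456 × 9.8 = 4468.8 m/s.
Rocket equation: m₀/m_f = exp(Δv / v_e) = exp(4140 / 4468.8) = exp(0.9264) = 2.5255.
m₀ = m_f × 2.5255 = 30,200 × 2.5255 = 76,270.1 kg.

initial mass ≈ 76300 kg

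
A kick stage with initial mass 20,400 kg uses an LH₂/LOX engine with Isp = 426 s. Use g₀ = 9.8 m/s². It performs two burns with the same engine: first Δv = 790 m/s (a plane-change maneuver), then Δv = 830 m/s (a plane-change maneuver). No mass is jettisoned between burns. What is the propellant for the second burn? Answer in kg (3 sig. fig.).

v_e = Isp · g₀ = 426 × 9.8 = 4174.8 m/s.
After the first burn: m = 20400 × exp(−790/4174.8) = 20400 × 0.82760 = 16,883 kg.
After the second burn: m = 16,883 × exp(−830/4174.8) = 16,883 × 0.81970 = 13,839 kg.
Second-burn propellant = 16,883 − 13,839 = 3,044 kg.

propellant for the second burn ≈ 3040 kg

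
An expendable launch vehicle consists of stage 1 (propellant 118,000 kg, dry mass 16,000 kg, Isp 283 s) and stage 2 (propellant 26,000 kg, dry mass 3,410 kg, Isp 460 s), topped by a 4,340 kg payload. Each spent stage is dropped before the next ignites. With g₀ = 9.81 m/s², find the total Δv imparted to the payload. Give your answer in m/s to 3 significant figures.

Ignition mass of stage 1 = 118,000+16,000 + 26,000+3,410 + 4,340 = 167,750 kg.
Stage 1: m₀ = 167,750 kg, m_f = 167,750 − 118,000 = 49,750 kg; Δv = 283×9.81×ln(3.372) = 2776.2×1.2155 ≈ 3374 m/s.
Stage 2: m₀ = 33,750 kg, m_f = 33,750 − 26,000 = 7,750 kg; Δv = 460×9.81×ln(4.355) = 4512.6×1.4713 ≈ 6639 m/s.
Total Δv = 3374 + 6639 = 10013 m/s.

Δv ≈ 10000 m/s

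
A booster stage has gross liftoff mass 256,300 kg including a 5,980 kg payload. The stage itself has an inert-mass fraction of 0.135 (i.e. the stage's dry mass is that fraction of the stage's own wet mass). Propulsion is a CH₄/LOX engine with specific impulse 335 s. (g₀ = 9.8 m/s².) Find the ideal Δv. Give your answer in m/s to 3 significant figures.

Stage wet mass = m₀ − payload = 256,300 − 5,980 = 250,320 kg.
Stage dry mass = ε × stage wet mass = 0.135 × 250,320 = 33,793.2 kg.
Burnout mass m_f = stage dry + payload = 33,793.2 + 5,980 = 39,773.2 kg.
v_e = Isp · g₀ = 335 × 9.8 = 3283.0 m/s.
Δv = v_e · ln(256,300/39,773.2) = 3283.0 × ln(6.444) = 3283.0 × 1.8632 ≈ 6117 m/s.

Δv ≈ 6120 m/s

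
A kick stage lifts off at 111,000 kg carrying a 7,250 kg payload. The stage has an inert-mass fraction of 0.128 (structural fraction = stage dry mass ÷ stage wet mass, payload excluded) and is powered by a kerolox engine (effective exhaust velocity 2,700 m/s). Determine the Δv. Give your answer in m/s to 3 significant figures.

Δv ≈ 4560 m/s

Stage wet mass = m₀ − payload = 111,000 − 7,250 = 103,750 kg.
Stage dry mass = ε × stage wet mass = 0.128 × 103,750 = 13,280 kg.
Burnout mass m_f = stage dry + payload = 13,280 + 7,250 = 20,530 kg.
From the ideal rocket equation, Δv = v_e · ln(111,000/20,530) = 2700.0 × ln(5.407) = 2700.0 × 1.6876 ≈ 4557 m/s.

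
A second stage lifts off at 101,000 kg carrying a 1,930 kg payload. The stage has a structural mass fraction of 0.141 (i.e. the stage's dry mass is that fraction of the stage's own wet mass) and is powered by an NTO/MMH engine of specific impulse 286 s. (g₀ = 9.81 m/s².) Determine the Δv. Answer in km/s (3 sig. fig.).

Stage wet mass = m₀ − payload = 101,000 − 1,930 = 99,070 kg.
Stage dry mass = ε × stage wet mass = 0.141 × 99,070 = 13,968.9 kg.
Burnout mass m_f = stage dry + payload = 13,968.9 + 1,930 = 15,898.9 kg.
v_e = Isp · g₀ = 286 × 9.81 = 2805.7 m/s.
By the Tsiolkovsky rocket equation, Δv = v_e · ln(101,000/15,898.9) = 2805.7 × ln(6.353) = 2805.7 × 1.8489 ≈ 5187 m/s.

Δv ≈ 5.19 km/s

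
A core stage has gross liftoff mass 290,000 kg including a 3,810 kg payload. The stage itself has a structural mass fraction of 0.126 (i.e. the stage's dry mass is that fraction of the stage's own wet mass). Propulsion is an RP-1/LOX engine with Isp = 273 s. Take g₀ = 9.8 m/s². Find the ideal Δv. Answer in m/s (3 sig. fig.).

Δv ≈ 5310 m/s

Stage wet mass = m₀ − payload = 290,000 − 3,810 = 286,190 kg.
Stage dry mass = ε × stage wet mass = 0.126 × 286,190 = 36,059.9 kg.
Burnout mass m_f = stage dry + payload = 36,059.9 + 3,810 = 39,869.9 kg.
v_e = Isp · g₀ = 273 × 9.8 = 2675.4 m/s.
By the Tsiolkovsky rocket equation, Δv = v_e · ln(290,000/39,869.9) = 2675.4 × ln(7.274) = 2675.4 × 1.9843 ≈ 5309 m/s.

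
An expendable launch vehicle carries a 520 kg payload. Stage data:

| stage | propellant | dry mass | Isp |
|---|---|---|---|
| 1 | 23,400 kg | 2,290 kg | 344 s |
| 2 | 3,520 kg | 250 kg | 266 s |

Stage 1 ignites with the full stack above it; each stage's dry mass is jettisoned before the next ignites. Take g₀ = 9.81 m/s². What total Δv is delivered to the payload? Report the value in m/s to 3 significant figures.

Ignition mass of stage 1 = 23,400+2,290 + 3,520+250 + 520 = 29,980 kg.
Stage 1: m₀ = 29,980 kg, m_f = 29,980 − 23,400 = 6,580 kg; Δv = 344×9.81×ln(4.556) = 3374.6×1.5165 ≈ 5118 m/s.
Stage 2: m₀ = 4,290 kg, m_f = 4,290 − 3,520 = 770 kg; Δv = 266×9.81×ln(5.571) = 2609.5×1.7177 ≈ 4482 m/s.
Total Δv = 5118 + 4482 = 9600 m/s.

Δv ≈ 9600 m/s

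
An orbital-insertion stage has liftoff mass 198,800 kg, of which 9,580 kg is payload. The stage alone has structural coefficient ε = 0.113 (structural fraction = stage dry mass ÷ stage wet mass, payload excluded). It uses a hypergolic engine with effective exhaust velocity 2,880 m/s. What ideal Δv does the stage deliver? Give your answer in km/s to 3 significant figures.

Δv ≈ 5.36 km/s

Stage wet mass = m₀ − payload = 198,800 − 9,580 = 189,220 kg.
Stage dry mass = ε × stage wet mass = 0.113 × 189,220 = 21,381.9 kg.
Burnout mass m_f = stage dry + payload = 21,381.9 + 9,580 = 30,961.9 kg.
Δv = v_e · ln(198,800/30,961.9) = 2880.0 × ln(6.421) = 2880.0 × 1.8595 ≈ 5355 m/s.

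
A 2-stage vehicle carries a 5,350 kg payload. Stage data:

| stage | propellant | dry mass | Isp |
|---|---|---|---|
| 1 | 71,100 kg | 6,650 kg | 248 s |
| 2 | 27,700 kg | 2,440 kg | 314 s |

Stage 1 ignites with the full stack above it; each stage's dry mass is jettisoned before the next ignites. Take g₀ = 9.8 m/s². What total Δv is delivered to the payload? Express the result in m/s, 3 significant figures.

Δv ≈ 7070 m/s

Ignition mass of stage 1 = 71,100+6,650 + 27,700+2,440 + 5,350 = 113,240 kg.
Stage 1: m₀ = 113,240 kg, m_f = 113,240 − 71,100 = 42,140 kg; Δv = 248×9.8×ln(2.687) = 2430.4×0.9885 ≈ 2402 m/s.
Stage 2: m₀ = 35,490 kg, m_f = 35,490 − 27,700 = 7,790 kg; Δv = 314×9.8×ln(4.556) = 3077.2×1.5164 ≈ 4666 m/s.
Total Δv = 2402 + 4666 = 7068 m/s.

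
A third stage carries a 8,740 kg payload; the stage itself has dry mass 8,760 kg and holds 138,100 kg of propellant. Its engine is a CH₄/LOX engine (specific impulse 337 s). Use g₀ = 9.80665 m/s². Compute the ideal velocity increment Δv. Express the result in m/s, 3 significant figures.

Δv ≈ 7220 m/s

v_e = Isp · g₀ = 337 × 9.80665 = 3304.8 m/s.
m₀ = payload + dry + propellant = 8,740 + 8,760 + 138,100 = 155,600 kg.
m_f = payload + dry = 8,740 + 8,760 = 17,500 kg.
Using Δv = v_e ln(m₀/m_f): Δv = v_e · ln(m₀/m_f) = 3304.8 × ln(8.891) = 3304.8 × 2.1851 ≈ 7221.4 m/s.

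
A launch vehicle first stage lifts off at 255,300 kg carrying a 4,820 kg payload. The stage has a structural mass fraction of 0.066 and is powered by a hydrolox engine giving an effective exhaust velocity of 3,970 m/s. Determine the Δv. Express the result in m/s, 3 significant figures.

Δv ≈ 9850 m/s

Stage wet mass = m₀ − payload = 255,300 − 4,820 = 250,480 kg.
Stage dry mass = ε × stage wet mass = 0.066 × 250,480 = 16,531.7 kg.
Burnout mass m_f = stage dry + payload = 16,531.7 + 4,820 = 21,351.7 kg.
Δv = v_e · ln(255,300/21,351.7) = 3970.0 × ln(11.96) = 3970.0 × 2.4813 ≈ 9851 m/s.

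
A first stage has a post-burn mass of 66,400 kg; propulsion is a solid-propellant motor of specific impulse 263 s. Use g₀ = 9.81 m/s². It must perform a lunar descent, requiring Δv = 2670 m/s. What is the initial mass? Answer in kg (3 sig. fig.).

v_e = Isp · g₀ = 263 × 9.81 = 2580.0 m/s.
m₀/m_f = exp(Δv / v_e) = exp(2670 / 2580.0) = exp(1.0349) = 2.8147.
m₀ = m_f × 2.8147 = 66,400 × 2.8147 = 186,896 kg.

initial mass ≈ 187000 kg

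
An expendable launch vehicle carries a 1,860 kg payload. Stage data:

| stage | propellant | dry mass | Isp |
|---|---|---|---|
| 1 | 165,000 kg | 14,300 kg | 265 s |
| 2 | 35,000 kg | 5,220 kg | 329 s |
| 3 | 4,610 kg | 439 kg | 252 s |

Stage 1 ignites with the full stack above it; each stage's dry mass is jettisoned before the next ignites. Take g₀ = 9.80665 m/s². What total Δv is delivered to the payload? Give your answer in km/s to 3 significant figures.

Ignition mass of stage 1 = 165,000+14,300 + 35,000+5,220 + 4,610+439 + 1,860 = 226,429 kg.
Stage 1: m₀ = 226,429 kg, m_f = 226,429 − 165,000 = 61,429 kg; Δv = 265×9.80665×ln(3.686) = 2598.8×1.3045 ≈ 3390 m/s.
Stage 2: m₀ = 47,129 kg, m_f = 47,129 − 35,000 = 12,129 kg; Δv = 329×9.80665×ln(3.886) = 3226.4×1.3573 ≈ 4379 m/s.
Stage 3: m₀ = 6,909 kg, m_f = 6,909 − 4,610 = 2,299 kg; Δv = 252×9.80665×ln(3.005) = 2471.3×1.1004 ≈ 2719 m/s.
Total Δv = 3390 + 4379 + 2719 = 10488 m/s.

Δv ≈ 10.5 km/s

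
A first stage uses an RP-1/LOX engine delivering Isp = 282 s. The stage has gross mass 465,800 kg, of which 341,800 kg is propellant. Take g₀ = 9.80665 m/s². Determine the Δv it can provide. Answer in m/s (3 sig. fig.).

Δv ≈ 3660 m/s

v_e = Isp · g₀ = 282 × 9.80665 = 2765.5 m/s.
m_f = m₀ − m_prop = 465,800 − 341,800 = 124,000 kg.
From the ideal rocket equation, Δv = v_e · ln(m₀/m_f) = 2765.5 × ln(3.756) = 2765.5 × 1.3235 ≈ 3660.0 m/s.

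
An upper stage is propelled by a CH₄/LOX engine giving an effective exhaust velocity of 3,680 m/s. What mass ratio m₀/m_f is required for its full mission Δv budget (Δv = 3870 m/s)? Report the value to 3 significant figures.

mass ratio ≈ 2.86

Rocket equation: m₀/m_f = exp(Δv / v_e) = exp(3870 / 3680.0) = exp(1.0516) = 2.8623.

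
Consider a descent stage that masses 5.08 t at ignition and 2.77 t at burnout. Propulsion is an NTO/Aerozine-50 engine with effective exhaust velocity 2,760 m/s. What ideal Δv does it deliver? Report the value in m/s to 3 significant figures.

Δv = v_e · ln(m₀/m_f) = 2760.0 × ln(1.834) = 2760.0 × 0.6065 ≈ 1673.8 m/s.

Δv ≈ 1670 m/s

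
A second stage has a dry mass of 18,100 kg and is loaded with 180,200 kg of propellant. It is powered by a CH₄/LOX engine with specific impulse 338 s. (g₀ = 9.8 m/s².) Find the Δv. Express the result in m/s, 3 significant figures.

v_e = Isp · g₀ = 338 × 9.8 = 3312.4 m/s.
m₀ = m_dry + m_prop = 18,100 + 180,200 = 198,300 kg.
Δv = v_e · ln(m₀/m_f) = 3312.4 × ln(10.96) = 3312.4 × 2.3939 ≈ 7929.5 m/s.

Δv ≈ 7930 m/s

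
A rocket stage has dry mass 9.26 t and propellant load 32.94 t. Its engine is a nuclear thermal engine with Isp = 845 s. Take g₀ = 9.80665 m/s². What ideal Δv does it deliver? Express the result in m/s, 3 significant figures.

Δv ≈ 12600 m/s

v_e = Isp · g₀ = 845 × 9.80665 = 8286.6 m/s.
m₀ = m_dry + m_prop = 9.26 + 32.94 = 42.2 t.
Using Δv = v_e ln(m₀/m_f): Δv = v_e · ln(m₀/m_f) = 8286.6 × ln(4.557) = 8286.6 × 1.5167 ≈ 12568.4 m/s.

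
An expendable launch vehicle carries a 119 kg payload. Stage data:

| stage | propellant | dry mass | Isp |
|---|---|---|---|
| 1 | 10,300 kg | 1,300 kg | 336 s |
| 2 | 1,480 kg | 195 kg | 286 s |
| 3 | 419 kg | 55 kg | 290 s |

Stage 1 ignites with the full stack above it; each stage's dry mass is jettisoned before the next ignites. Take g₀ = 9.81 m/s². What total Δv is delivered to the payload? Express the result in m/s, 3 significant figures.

Ignition mass of stage 1 = 10,300+1,300 + 1,480+195 + 419+55 + 119 = 13,868 kg.
Stage 1: m₀ = 13,868 kg, m_f = 13,868 − 10,300 = 3,568 kg; Δv = 336×9.81×ln(3.887) = 3296.2×1.3576 ≈ 4475 m/s.
Stage 2: m₀ = 2,268 kg, m_f = 2,268 − 1,480 = 788 kg; Δv = 286×9.81×ln(2.878) = 2805.7×1.0572 ≈ 2966 m/s.
Stage 3: m₀ = 593 kg, m_f = 593 − 419 = 174 kg; Δv = 290×9.81×ln(3.408) = 2844.9×1.2261 ≈ 3488 m/s.
Total Δv = 4475 + 2966 + 3488 = 10929 m/s.

Δv ≈ 10900 m/s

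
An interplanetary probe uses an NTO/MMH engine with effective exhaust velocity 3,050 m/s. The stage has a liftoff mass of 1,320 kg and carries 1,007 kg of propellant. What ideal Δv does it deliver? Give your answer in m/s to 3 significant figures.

m_f = m₀ − m_prop = 1,320 − 1,007 = 313 kg.
Rocket equation: Δv = v_e · ln(m₀/m_f) = 3050.0 × ln(4.217) = 3050.0 × 1.4392 ≈ 4389.5 m/s.

Δv ≈ 4390 m/s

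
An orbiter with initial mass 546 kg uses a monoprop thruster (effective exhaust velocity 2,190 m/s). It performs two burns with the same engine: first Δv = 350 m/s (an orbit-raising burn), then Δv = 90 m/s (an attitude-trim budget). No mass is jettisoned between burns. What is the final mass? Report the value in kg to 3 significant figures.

final mass ≈ 447 kg

After the first burn: m = 546 × exp(−350/2190.0) = 546 × 0.85230 = 465.356 kg.
After the second burn: m = 465.356 × exp(−90/2190.0) = 465.356 × 0.95974 = 446.621 kg.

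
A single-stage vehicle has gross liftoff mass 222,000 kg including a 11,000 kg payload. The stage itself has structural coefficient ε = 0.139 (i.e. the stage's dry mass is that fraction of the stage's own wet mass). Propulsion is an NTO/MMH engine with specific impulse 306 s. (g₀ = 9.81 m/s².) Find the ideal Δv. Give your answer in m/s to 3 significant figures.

Δv ≈ 5120 m/s

Stage wet mass = m₀ − payload = 222,000 − 11,000 = 211,000 kg.
Stage dry mass = ε × stage wet mass = 0.139 × 211,000 = 29,329 kg.
Burnout mass m_f = stage dry + payload = 29,329 + 11,000 = 40,329 kg.
v_e = Isp · g₀ = 306 × 9.81 = 3001.9 m/s.
Using Δv = v_e ln(m₀/m_f): Δv = v_e · ln(222,000/40,329) = 3001.9 × ln(5.505) = 3001.9 × 1.7056 ≈ 5120 m/s.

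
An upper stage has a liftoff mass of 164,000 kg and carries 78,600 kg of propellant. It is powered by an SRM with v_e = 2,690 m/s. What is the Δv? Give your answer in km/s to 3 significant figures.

m_f = m₀ − m_prop = 164,000 − 78,600 = 85,400 kg.
By the Tsiolkovsky rocket equation, Δv = v_e · ln(m₀/m_f) = 2690.0 × ln(1.92) = 2690.0 × 0.6525 ≈ 1755.3 m/s.

Δv ≈ 1.76 km/s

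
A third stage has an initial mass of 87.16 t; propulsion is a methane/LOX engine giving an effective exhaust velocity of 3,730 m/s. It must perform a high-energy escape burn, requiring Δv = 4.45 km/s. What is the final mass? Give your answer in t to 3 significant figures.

By the Tsiolkovsky rocket equation, m₀/m_f = exp(Δv / v_e) = exp(4450 / 3730.0) = exp(1.1930) = 3.2971.
m_f = m₀ / 3.2971 = 87.16 / 3.2971 = 26.4354 t.

final mass ≈ 26.4 t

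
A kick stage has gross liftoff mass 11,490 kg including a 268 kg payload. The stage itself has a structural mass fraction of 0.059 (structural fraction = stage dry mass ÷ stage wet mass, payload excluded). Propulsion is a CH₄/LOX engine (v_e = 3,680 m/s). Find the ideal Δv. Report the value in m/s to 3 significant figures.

Δv ≈ 9250 m/s

Stage wet mass = m₀ − payload = 11,490 − 268 = 11,222 kg.
Stage dry mass = ε × stage wet mass = 0.059 × 11,222 = 662.098 kg.
Burnout mass m_f = stage dry + payload = 662.098 + 268 = 930.098 kg.
By the Tsiolkovsky rocket equation, Δv = v_e · ln(11,490/930.098) = 3680.0 × ln(12.35) = 3680.0 × 2.5139 ≈ 9251 m/s.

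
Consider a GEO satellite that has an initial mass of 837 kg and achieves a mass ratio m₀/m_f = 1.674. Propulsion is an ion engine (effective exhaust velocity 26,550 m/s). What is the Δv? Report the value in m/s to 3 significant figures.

Δv ≈ 13700 m/s

Δv = v_e · ln(1.674) = 26550.0 × 0.5152 ≈ 13679.0 m/s.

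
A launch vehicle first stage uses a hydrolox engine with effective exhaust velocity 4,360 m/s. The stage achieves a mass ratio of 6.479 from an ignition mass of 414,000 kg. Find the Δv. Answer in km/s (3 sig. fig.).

Δv ≈ 8.15 km/s

Rocket equation: Δv = v_e · ln(6.479) = 4360.0 × 1.8686 ≈ 8146.9 m/s.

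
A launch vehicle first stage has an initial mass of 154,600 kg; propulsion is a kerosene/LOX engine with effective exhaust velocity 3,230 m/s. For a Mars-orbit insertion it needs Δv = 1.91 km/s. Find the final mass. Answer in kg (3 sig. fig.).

final mass ≈ 85600 kg

m₀/m_f = exp(Δv / v_e) = exp(1910 / 3230.0) = exp(0.5913) = 1.8064.
m_f = m₀ / 1.8064 = 154,600 / 1.8064 = 85,584.6 kg.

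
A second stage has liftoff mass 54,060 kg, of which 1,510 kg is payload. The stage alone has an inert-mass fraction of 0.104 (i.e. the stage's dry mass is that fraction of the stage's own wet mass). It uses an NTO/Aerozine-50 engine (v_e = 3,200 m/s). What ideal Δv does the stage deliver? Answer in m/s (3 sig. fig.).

Δv ≈ 6550 m/s

Stage wet mass = m₀ − payload = 54,060 − 1,510 = 52,550 kg.
Stage dry mass = ε × stage wet mass = 0.104 × 52,550 = 5,465.2 kg.
Burnout mass m_f = stage dry + payload = 5,465.2 + 1,510 = 6,975.2 kg.
Δv = v_e · ln(54,060/6,975.2) = 3200.0 × ln(7.75) = 3200.0 × 2.0477 ≈ 6553 m/s.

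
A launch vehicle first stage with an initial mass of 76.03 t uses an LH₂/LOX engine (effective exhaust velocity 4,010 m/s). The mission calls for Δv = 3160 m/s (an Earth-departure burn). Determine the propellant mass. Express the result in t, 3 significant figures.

propellant mass ≈ 41.5 t

From the ideal rocket equation, m₀/m_f = exp(Δv / v_e) = exp(3160 / 4010.0) = exp(0.7880) = 2.1991.
m_f = 76.03 / 2.1991 = 34.5732 t, so propellant = m₀ − m_f = 76.03 − 34.5732 = 41.4568 t.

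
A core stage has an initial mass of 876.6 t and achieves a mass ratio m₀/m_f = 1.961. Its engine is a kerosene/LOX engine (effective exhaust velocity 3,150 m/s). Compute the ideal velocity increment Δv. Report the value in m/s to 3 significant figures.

Δv ≈ 2120 m/s

Δv = v_e · ln(1.961) = 3150.0 × 0.6735 ≈ 2121.4 m/s.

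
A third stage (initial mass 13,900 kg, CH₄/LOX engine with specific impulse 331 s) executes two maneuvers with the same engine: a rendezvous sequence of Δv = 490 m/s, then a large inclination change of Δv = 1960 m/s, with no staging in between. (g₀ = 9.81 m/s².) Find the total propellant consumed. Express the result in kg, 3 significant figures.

total propellant consumed ≈ 7360 kg

v_e = Isp · g₀ = 331 × 9.81 = 3247.1 m/s.
After the first burn: m = 13900 × exp(−490/3247.1) = 13900 × 0.85993 = 11,953 kg.
After the second burn: m = 11,953 × exp(−1960/3247.1) = 11,953 × 0.54683 = 6,536.26 kg.
Total propellant = m₀ − m_final = 13900 − 6,536.26 = 7,363.74 kg.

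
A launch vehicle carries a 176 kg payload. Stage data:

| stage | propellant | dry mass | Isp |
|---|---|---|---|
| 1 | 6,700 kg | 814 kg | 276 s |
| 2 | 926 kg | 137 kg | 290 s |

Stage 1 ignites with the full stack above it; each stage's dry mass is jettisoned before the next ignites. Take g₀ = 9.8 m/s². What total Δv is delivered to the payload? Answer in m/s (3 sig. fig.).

Ignition mass of stage 1 = 6,700+814 + 926+137 + 176 = 8,753 kg.
Stage 1: m₀ = 8,753 kg, m_f = 8,753 − 6,700 = 2,053 kg; Δv = 276×9.8×ln(4.264) = 2704.8×1.4501 ≈ 3922 m/s.
Stage 2: m₀ = 1,239 kg, m_f = 1,239 − 926 = 313 kg; Δv = 290×9.8×ln(3.958) = 2842.0×1.3759 ≈ 3910 m/s.
Total Δv = 3922 + 3910 = 7832 m/s.

Δv ≈ 7830 m/s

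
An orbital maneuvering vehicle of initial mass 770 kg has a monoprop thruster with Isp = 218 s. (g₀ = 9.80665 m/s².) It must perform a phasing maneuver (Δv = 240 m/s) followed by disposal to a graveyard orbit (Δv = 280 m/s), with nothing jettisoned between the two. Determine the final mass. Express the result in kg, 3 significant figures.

final mass ≈ 604 kg

v_e = Isp · g₀ = 218 × 9.80665 = 2137.8 m/s.
After the first burn: m = 770 × exp(−240/2137.8) = 770 × 0.89381 = 688.234 kg.
After the second burn: m = 688.234 × exp(−280/2137.8) = 688.234 × 0.87724 = 603.746 kg.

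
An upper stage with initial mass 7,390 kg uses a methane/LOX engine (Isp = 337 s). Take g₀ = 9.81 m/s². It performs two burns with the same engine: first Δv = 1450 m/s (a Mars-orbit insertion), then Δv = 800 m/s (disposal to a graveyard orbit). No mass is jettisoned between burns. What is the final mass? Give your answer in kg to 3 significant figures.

final mass ≈ 3740 kg

v_e = Isp · g₀ = 337 × 9.81 = 3306.0 m/s.
After the first burn: m = 7390 × exp(−1450/3306.0) = 7390 × 0.64494 = 4,766.11 kg.
After the second burn: m = 4,766.11 × exp(−800/3306.0) = 4,766.11 × 0.78507 = 3,741.73 kg.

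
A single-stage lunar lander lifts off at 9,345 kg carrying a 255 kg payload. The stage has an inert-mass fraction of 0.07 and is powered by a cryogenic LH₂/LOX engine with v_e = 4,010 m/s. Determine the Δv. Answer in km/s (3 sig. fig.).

Stage wet mass = m₀ − payload = 9,345 − 255 = 9,090 kg.
Stage dry mass = ε × stage wet mass = 0.07 × 9,090 = 636.3 kg.
Burnout mass m_f = stage dry + payload = 636.3 + 255 = 891.3 kg.
Δv = v_e · ln(9,345/891.3) = 4010.0 × ln(10.48) = 4010.0 × 2.3499 ≈ 9423 m/s.

Δv ≈ 9.42 km/s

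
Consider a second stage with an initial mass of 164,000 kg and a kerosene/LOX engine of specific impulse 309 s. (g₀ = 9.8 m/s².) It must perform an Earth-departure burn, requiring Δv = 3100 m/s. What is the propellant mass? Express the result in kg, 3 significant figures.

propellant mass ≈ 105000 kg

v_e = Isp · g₀ = 309 × 9.8 = 3028.2 m/s.
By the Tsiolkovsky rocket equation, m₀/m_f = exp(Δv / v_e) = exp(3100 / 3028.2) = exp(1.0237) = 2.7835.
m_f = 164,000 / 2.7835 = 58,918.6 kg, so propellant = m₀ − m_f = 164,000 − 58,918.6 = 105,081.4 kg.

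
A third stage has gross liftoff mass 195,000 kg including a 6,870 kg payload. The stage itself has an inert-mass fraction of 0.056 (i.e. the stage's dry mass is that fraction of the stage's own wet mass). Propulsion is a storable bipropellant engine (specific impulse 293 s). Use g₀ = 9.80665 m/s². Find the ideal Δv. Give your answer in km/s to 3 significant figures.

Δv ≈ 6.94 km/s

Stage wet mass = m₀ − payload = 195,000 − 6,870 = 188,130 kg.
Stage dry mass = ε × stage wet mass = 0.056 × 188,130 = 10,535.3 kg.
Burnout mass m_f = stage dry + payload = 10,535.3 + 6,870 = 17,405.3 kg.
v_e = Isp · g₀ = 293 × 9.80665 = 2873.3 m/s.
Δv = v_e · ln(195,000/17,405.3) = 2873.3 × ln(11.2) = 2873.3 × 2.4162 ≈ 6943 m/s.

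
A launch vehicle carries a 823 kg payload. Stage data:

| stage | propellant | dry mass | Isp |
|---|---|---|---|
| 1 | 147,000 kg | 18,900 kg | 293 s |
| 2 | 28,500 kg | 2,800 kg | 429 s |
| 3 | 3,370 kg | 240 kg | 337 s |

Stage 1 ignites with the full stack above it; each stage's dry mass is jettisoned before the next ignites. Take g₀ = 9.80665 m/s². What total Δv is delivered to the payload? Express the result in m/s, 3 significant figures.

Ignition mass of stage 1 = 147,000+18,900 + 28,500+2,800 + 3,370+240 + 823 = 201,633 kg.
Stage 1: m₀ = 201,633 kg, m_f = 201,633 − 147,000 = 54,633 kg; Δv = 293×9.80665×ln(3.691) = 2873.3×1.3058 ≈ 3752 m/s.
Stage 2: m₀ = 35,733 kg, m_f = 35,733 − 28,500 = 7,233 kg; Δv = 429×9.80665×ln(4.94) = 4207.1×1.5974 ≈ 6720 m/s.
Stage 3: m₀ = 4,433 kg, m_f = 4,433 − 3,370 = 1,063 kg; Δv = 337×9.80665×ln(4.17) = 3304.8×1.4280 ≈ 4719 m/s.
Total Δv = 3752 + 6720 + 4719 = 15191 m/s.

Δv ≈ 15200 m/s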